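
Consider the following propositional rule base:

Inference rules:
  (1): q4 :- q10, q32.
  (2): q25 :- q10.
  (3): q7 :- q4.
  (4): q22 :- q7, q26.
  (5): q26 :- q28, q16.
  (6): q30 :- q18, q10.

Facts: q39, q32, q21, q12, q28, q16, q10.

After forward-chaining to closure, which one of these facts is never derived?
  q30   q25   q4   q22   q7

Round 1: (1) [q4 :- q10, q32.]; (2) [q25 :- q10.]; (5) [q26 :- q28, q16.]. New: q4, q25, q26.
Round 2: (3) [q7 :- q4.]. New: q7.
Round 3: (4) [q22 :- q7, q26.]. New: q22.
Derived: q22 (round 3), q7 (round 2), q25 (round 1), q4 (round 1). q30 never appears in any round.

q30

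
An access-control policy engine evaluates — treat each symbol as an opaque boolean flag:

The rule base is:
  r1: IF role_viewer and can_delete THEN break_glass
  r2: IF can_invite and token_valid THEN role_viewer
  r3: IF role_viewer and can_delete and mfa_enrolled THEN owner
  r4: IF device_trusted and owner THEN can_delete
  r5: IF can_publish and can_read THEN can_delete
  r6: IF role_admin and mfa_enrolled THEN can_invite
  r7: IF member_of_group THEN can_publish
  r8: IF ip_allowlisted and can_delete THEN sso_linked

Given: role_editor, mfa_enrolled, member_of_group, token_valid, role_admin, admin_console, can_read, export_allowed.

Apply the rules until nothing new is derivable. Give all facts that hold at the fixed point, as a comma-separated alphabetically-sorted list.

Round 1 — r6, r7, derive can_invite, can_publish.
Round 2 — r2, r5, derive role_viewer, can_delete.
Round 3 — r1, r3, derive break_glass, owner.

admin_console, break_glass, can_delete, can_invite, can_publish, can_read, export_allowed, member_of_group, mfa_enrolled, owner, role_admin, role_editor, role_viewer, token_valid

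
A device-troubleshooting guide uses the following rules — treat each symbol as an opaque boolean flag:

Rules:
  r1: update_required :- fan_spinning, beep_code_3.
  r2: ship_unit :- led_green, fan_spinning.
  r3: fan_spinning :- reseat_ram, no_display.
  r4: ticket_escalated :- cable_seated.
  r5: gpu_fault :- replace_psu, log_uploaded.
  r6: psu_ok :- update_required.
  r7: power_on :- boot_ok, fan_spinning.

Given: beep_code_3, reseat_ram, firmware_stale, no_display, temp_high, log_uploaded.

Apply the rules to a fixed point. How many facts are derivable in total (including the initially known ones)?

9

Round 1: r3 [fan_spinning :- reseat_ram, no_display.]. New: fan_spinning.
Round 2: r1 [update_required :- fan_spinning, beep_code_3.]. New: update_required.
Round 3: r6 [psu_ok :- update_required.]. New: psu_ok.
Closure: {beep_code_3, fan_spinning, firmware_stale, log_uploaded, no_display, psu_ok, reseat_ram, temp_high, update_required} — 9 facts.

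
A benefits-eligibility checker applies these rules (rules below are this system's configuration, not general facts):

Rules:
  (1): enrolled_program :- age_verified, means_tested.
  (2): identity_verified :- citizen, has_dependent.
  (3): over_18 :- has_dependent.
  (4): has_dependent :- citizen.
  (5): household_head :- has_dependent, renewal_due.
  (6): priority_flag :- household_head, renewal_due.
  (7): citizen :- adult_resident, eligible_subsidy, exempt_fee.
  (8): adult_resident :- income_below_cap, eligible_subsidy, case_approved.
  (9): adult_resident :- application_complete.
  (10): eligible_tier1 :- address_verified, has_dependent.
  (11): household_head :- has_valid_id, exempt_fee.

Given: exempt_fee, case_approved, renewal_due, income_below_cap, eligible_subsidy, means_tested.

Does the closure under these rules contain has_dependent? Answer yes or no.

yes

[1] (8) [adult_resident :- income_below_cap, eligible_subsidy, case_approved.]. ⇒ new: adult_resident.
[2] (7) [citizen :- adult_resident, eligible_subsidy, exempt_fee.]. ⇒ new: citizen.
[3] (4) [has_dependent :- citizen.]. ⇒ new: has_dependent.
[4] (2) [identity_verified :- citizen, has_dependent.]; (3) [over_18 :- has_dependent.]; (5) [household_head :- has_dependent, renewal_due.]. ⇒ new: identity_verified, over_18, household_head.
[5] (6) [priority_flag :- household_head, renewal_due.]. ⇒ new: priority_flag.
has_dependent appears in round 3, so it is derivable.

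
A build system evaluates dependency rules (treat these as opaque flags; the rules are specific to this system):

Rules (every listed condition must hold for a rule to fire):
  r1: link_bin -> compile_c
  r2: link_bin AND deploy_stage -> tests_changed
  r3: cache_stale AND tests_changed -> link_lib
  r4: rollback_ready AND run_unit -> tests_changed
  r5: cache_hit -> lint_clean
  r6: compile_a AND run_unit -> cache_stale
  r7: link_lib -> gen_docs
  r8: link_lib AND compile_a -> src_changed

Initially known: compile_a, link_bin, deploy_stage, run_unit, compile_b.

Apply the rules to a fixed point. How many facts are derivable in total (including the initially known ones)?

Round 1: r1 [link_bin -> compile_c]; r2 [link_bin AND deploy_stage -> tests_changed]; r6 [compile_a AND run_unit -> cache_stale]. Adds compile_c, tests_changed, cache_stale.
Round 2: r3 [cache_stale AND tests_changed -> link_lib]. Adds link_lib.
Round 3: r7 [link_lib -> gen_docs]; r8 [link_lib AND compile_a -> src_changed]. Adds gen_docs, src_changed.
Closure: {cache_stale, compile_a, compile_b, compile_c, deploy_stage, gen_docs, link_bin, link_lib, run_unit, src_changed, tests_changed} — 11 facts.

11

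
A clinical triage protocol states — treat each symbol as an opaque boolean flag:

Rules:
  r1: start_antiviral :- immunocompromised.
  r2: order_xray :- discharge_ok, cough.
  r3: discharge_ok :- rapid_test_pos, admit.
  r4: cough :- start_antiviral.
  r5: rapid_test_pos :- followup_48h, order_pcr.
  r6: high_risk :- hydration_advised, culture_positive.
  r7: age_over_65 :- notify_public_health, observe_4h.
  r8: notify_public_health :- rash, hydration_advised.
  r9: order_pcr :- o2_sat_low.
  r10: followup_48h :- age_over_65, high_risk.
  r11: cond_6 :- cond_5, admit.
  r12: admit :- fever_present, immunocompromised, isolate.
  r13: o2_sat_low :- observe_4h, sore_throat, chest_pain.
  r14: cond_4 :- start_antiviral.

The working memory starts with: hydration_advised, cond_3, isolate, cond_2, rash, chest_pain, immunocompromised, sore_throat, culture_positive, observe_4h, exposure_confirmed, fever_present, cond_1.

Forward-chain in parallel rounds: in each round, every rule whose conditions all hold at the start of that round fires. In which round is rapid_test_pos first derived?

4

Round 1 fires r1, r6, r8, r12, r13, giving start_antiviral, high_risk, notify_public_health, admit, o2_sat_low.
Round 2 fires r4, r7, r9, r14, giving cough, age_over_65, order_pcr, cond_4.
Round 3 fires r10, giving followup_48h.
Round 4 fires r5, giving rapid_test_pos.
rapid_test_pos first appears in round 4.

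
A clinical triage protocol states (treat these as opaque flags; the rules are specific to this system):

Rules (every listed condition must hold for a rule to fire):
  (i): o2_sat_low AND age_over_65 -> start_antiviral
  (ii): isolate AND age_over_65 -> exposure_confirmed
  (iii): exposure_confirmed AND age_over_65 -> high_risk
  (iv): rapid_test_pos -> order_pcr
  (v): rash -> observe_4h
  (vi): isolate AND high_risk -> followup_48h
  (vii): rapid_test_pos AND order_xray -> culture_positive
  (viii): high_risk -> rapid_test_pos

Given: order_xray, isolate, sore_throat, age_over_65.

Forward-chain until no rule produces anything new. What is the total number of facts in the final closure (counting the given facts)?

10

Round 1: (ii) [isolate AND age_over_65 -> exposure_confirmed]. New: exposure_confirmed.
Round 2: (iii) [exposure_confirmed AND age_over_65 -> high_risk]. New: high_risk.
Round 3: (vi) [isolate AND high_risk -> followup_48h]; (viii) [high_risk -> rapid_test_pos]. New: followup_48h, rapid_test_pos.
Round 4: (iv) [rapid_test_pos -> order_pcr]; (vii) [rapid_test_pos AND order_xray -> culture_positive]. New: order_pcr, culture_positive.
Closure: {age_over_65, culture_positive, exposure_confirmed, followup_48h, high_risk, isolate, order_pcr, order_xray, rapid_test_pos, sore_throat} — 10 facts.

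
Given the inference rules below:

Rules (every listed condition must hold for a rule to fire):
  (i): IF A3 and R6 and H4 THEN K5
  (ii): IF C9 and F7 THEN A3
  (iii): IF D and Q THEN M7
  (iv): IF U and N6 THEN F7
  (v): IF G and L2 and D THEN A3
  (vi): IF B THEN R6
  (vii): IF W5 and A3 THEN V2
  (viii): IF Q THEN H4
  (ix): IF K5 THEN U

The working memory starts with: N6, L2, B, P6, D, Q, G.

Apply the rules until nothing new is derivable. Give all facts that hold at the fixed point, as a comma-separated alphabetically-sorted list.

A3, B, D, F7, G, H4, K5, L2, M7, N6, P6, Q, R6, U

[1] (iii) [IF D and Q THEN M7]; (v) [IF G and L2 and D THEN A3]; (vi) [IF B THEN R6]; (viii) [IF Q THEN H4]. ⇒ new: M7, A3, R6, H4.
[2] (i) [IF A3 and R6 and H4 THEN K5]. ⇒ new: K5.
[3] (ix) [IF K5 THEN U]. ⇒ new: U.
[4] (iv) [IF U and N6 THEN F7]. ⇒ new: F7.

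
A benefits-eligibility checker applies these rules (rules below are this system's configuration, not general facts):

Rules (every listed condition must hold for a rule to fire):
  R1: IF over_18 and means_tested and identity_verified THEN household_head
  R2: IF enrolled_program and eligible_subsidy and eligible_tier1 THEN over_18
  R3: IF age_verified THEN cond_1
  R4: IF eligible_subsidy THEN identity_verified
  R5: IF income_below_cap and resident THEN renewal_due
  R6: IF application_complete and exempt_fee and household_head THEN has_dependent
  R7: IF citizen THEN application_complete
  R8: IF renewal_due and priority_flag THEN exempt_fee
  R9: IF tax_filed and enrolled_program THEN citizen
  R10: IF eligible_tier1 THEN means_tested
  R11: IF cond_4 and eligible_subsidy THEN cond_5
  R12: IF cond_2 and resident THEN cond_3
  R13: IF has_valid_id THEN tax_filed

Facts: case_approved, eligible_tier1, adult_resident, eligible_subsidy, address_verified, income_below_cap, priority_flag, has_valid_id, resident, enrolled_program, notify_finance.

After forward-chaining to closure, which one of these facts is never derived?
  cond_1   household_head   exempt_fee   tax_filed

Round 1: R2 [IF enrolled_program and eligible_subsidy and eligible_tier1 THEN over_18]; R4 [IF eligible_subsidy THEN identity_verified]; R5 [IF income_below_cap and resident THEN renewal_due]; R10 [IF eligible_tier1 THEN means_tested]; R13 [IF has_valid_id THEN tax_filed]. Adds over_18, identity_verified, renewal_due, means_tested, tax_filed.
Round 2: R1 [IF over_18 and means_tested and identity_verified THEN household_head]; R8 [IF renewal_due and priority_flag THEN exempt_fee]; R9 [IF tax_filed and enrolled_program THEN citizen]. Adds household_head, exempt_fee, citizen.
Round 3: R7 [IF citizen THEN application_complete]. Adds application_complete.
Round 4: R6 [IF application_complete and exempt_fee and household_head THEN has_dependent]. Adds has_dependent.
Derived: exempt_fee (round 2), household_head (round 2), tax_filed (round 1). cond_1 never appears in any round.

cond_1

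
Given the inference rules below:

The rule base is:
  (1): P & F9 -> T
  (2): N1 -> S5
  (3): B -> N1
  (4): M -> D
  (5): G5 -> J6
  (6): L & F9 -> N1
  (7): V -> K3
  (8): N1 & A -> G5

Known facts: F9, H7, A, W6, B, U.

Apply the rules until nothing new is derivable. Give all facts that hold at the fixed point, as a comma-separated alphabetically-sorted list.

A, B, F9, G5, H7, J6, N1, S5, U, W6

[1] (3) [B -> N1]. ⇒ new: N1.
[2] (2) [N1 -> S5]; (8) [N1 & A -> G5]. ⇒ new: S5, G5.
[3] (5) [G5 -> J6]. ⇒ new: J6.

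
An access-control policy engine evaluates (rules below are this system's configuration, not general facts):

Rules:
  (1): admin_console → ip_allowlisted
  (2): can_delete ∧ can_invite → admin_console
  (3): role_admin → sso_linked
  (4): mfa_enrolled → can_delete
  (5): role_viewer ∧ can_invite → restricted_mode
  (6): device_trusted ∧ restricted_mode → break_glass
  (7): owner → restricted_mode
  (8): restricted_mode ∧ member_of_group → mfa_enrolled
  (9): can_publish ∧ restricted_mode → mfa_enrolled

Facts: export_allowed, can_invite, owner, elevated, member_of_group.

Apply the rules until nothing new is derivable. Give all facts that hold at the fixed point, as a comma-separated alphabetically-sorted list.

Round 1 — (7), derive restricted_mode.
Round 2 — (8), derive mfa_enrolled.
Round 3 — (4), derive can_delete.
Round 4 — (2), derive admin_console.
Round 5 — (1), derive ip_allowlisted.

admin_console, can_delete, can_invite, elevated, export_allowed, ip_allowlisted, member_of_group, mfa_enrolled, owner, restricted_mode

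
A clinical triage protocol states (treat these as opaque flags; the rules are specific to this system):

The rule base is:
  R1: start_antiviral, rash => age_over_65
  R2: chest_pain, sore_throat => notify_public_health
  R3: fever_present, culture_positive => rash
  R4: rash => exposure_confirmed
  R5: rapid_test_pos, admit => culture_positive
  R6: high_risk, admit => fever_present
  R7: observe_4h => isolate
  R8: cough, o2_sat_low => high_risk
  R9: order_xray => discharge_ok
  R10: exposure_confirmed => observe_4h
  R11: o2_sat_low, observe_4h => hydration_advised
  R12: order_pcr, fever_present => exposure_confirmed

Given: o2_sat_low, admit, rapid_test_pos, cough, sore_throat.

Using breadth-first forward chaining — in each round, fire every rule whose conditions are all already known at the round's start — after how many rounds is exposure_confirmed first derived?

Round 1 — R5, R8, derive culture_positive, high_risk.
Round 2 — R6, derive fever_present.
Round 3 — R3, derive rash.
Round 4 — R4, derive exposure_confirmed.
exposure_confirmed first appears in round 4.

4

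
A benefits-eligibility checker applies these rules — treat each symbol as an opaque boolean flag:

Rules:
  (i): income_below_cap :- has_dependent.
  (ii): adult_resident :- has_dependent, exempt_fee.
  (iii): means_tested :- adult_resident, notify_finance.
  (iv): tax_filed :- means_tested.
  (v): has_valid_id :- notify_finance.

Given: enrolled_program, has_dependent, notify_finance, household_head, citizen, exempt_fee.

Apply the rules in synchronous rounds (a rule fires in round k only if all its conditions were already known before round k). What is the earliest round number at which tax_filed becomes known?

3

Round 1: (i) [income_below_cap :- has_dependent.]; (ii) [adult_resident :- has_dependent, exempt_fee.]; (v) [has_valid_id :- notify_finance.]. New: income_below_cap, adult_resident, has_valid_id.
Round 2: (iii) [means_tested :- adult_resident, notify_finance.]. New: means_tested.
Round 3: (iv) [tax_filed :- means_tested.]. New: tax_filed.
tax_filed first appears in round 3.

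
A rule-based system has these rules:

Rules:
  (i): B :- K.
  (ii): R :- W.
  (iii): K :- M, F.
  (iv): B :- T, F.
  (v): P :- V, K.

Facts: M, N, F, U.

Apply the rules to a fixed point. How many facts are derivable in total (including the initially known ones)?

6

Round 1 fires (iii), giving K.
Round 2 fires (i), giving B.
Closure: {B, F, K, M, N, U} — 6 facts.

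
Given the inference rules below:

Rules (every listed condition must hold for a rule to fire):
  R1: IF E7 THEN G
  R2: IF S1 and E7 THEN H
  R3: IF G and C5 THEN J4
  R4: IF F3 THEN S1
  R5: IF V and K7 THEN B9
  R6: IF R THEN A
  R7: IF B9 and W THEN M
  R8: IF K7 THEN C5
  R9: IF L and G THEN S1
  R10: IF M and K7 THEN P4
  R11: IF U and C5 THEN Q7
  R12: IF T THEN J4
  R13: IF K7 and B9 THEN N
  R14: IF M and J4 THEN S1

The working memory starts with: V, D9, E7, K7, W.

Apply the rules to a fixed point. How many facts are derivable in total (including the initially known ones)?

14

Round 1 — R1, R5, R8, derive G, B9, C5.
Round 2 — R3, R7, R13, derive J4, M, N.
Round 3 — R10, R14, derive P4, S1.
Round 4 — R2, derive H.
Closure: {B9, C5, D9, E7, G, H, J4, K7, M, N, P4, S1, V, W} — 14 facts.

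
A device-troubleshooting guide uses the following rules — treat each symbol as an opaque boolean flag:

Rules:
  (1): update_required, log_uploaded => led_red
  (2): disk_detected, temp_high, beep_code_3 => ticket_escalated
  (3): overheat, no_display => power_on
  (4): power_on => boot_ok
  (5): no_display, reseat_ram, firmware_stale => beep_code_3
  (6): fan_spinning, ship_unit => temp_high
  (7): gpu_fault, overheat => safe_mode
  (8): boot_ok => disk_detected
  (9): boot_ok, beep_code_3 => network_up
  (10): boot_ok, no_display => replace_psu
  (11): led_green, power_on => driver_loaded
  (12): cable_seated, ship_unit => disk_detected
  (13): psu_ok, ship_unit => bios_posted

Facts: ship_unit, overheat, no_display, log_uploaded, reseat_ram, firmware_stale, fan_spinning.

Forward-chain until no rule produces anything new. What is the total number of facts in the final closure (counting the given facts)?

15

Round 1 — (3), (5), (6), derive power_on, beep_code_3, temp_high.
Round 2 — (4), derive boot_ok.
Round 3 — (8), (9), (10), derive disk_detected, network_up, replace_psu.
Round 4 — (2), derive ticket_escalated.
Closure: {beep_code_3, boot_ok, disk_detected, fan_spinning, firmware_stale, log_uploaded, network_up, no_display, overheat, power_on, replace_psu, reseat_ram, ship_unit, temp_high, ticket_escalated} — 15 facts.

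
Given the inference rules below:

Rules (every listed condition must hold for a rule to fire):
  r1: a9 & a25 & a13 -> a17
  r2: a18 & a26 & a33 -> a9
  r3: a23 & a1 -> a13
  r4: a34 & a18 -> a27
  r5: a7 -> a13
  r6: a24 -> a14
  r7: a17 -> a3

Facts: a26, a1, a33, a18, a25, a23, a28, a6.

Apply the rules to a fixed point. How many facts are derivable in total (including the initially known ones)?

12

[1] r2 [a18 & a26 & a33 -> a9]; r3 [a23 & a1 -> a13]. ⇒ new: a9, a13.
[2] r1 [a9 & a25 & a13 -> a17]. ⇒ new: a17.
[3] r7 [a17 -> a3]. ⇒ new: a3.
Closure: {a1, a13, a17, a18, a23, a25, a26, a28, a3, a33, a6, a9} — 12 facts.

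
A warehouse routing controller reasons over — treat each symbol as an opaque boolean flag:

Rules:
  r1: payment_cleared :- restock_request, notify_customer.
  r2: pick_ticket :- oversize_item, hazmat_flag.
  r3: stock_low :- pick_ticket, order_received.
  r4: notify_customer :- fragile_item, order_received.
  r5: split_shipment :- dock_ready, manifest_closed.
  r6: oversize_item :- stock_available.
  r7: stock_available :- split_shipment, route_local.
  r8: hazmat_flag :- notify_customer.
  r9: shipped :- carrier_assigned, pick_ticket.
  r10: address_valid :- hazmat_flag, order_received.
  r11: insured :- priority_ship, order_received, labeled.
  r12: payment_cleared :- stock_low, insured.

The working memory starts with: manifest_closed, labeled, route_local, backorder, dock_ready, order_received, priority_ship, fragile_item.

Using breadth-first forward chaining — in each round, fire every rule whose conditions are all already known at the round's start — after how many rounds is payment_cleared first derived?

6

[1] r4 [notify_customer :- fragile_item, order_received.]; r5 [split_shipment :- dock_ready, manifest_closed.]; r11 [insured :- priority_ship, order_received, labeled.]. ⇒ new: notify_customer, split_shipment, insured.
[2] r7 [stock_available :- split_shipment, route_local.]; r8 [hazmat_flag :- notify_customer.]. ⇒ new: stock_available, hazmat_flag.
[3] r6 [oversize_item :- stock_available.]; r10 [address_valid :- hazmat_flag, order_received.]. ⇒ new: oversize_item, address_valid.
[4] r2 [pick_ticket :- oversize_item, hazmat_flag.]. ⇒ new: pick_ticket.
[5] r3 [stock_low :- pick_ticket, order_received.]. ⇒ new: stock_low.
[6] r12 [payment_cleared :- stock_low, insured.]. ⇒ new: payment_cleared.
payment_cleared first appears in round 6.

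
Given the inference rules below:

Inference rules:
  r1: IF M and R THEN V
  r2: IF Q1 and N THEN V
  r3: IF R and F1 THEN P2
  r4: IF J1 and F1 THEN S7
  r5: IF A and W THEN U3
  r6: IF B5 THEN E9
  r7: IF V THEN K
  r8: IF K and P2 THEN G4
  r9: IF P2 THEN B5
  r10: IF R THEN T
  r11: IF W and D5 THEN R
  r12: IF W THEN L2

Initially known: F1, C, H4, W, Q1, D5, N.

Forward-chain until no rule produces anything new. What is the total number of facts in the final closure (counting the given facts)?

16

Round 1: r2 [IF Q1 and N THEN V]; r11 [IF W and D5 THEN R]; r12 [IF W THEN L2]. New: V, R, L2.
Round 2: r3 [IF R and F1 THEN P2]; r7 [IF V THEN K]; r10 [IF R THEN T]. New: P2, K, T.
Round 3: r8 [IF K and P2 THEN G4]; r9 [IF P2 THEN B5]. New: G4, B5.
Round 4: r6 [IF B5 THEN E9]. New: E9.
Closure: {B5, C, D5, E9, F1, G4, H4, K, L2, N, P2, Q1, R, T, V, W} — 16 facts.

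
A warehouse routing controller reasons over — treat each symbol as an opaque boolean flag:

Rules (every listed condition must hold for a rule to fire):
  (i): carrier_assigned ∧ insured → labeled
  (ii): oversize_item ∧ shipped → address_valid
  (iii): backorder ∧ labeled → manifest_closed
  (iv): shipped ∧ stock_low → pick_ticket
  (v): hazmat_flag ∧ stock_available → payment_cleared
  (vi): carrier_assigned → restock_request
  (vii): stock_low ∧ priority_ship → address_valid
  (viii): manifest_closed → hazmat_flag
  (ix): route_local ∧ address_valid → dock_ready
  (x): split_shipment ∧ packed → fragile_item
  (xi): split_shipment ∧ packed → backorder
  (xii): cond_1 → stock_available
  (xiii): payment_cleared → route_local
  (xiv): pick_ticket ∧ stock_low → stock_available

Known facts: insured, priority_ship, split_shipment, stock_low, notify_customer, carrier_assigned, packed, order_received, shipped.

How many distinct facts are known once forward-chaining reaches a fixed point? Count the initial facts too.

21

[1] (i) [carrier_assigned ∧ insured → labeled]; (iv) [shipped ∧ stock_low → pick_ticket]; (vi) [carrier_assigned → restock_request]; (vii) [stock_low ∧ priority_ship → address_valid]; (x) [split_shipment ∧ packed → fragile_item]; (xi) [split_shipment ∧ packed → backorder]. ⇒ new: labeled, pick_ticket, restock_request, address_valid, fragile_item, backorder.
[2] (iii) [backorder ∧ labeled → manifest_closed]; (xiv) [pick_ticket ∧ stock_low → stock_available]. ⇒ new: manifest_closed, stock_available.
[3] (viii) [manifest_closed → hazmat_flag]. ⇒ new: hazmat_flag.
[4] (v) [hazmat_flag ∧ stock_available → payment_cleared]. ⇒ new: payment_cleared.
[5] (xiii) [payment_cleared → route_local]. ⇒ new: route_local.
[6] (ix) [route_local ∧ address_valid → dock_ready]. ⇒ new: dock_ready.
Closure: {address_valid, backorder, carrier_assigned, dock_ready, fragile_item, hazmat_flag, insured, labeled, manifest_closed, notify_customer, order_received, packed, payment_cleared, pick_ticket, priority_ship, restock_request, route_local, shipped, split_shipment, stock_available, stock_low} — 21 facts.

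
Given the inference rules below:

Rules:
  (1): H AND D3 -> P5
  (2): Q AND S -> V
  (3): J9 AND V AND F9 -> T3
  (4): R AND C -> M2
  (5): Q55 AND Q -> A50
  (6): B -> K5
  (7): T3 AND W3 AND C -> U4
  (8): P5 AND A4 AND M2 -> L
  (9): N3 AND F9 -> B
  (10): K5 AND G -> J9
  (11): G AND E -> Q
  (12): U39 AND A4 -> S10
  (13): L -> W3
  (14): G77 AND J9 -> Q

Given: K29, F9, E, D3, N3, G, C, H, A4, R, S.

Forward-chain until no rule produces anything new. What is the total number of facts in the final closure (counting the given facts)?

[1] (1) [H AND D3 -> P5]; (4) [R AND C -> M2]; (9) [N3 AND F9 -> B]; (11) [G AND E -> Q]. ⇒ new: P5, M2, B, Q.
[2] (2) [Q AND S -> V]; (6) [B -> K5]; (8) [P5 AND A4 AND M2 -> L]. ⇒ new: V, K5, L.
[3] (10) [K5 AND G -> J9]; (13) [L -> W3]. ⇒ new: J9, W3.
[4] (3) [J9 AND V AND F9 -> T3]. ⇒ new: T3.
[5] (7) [T3 AND W3 AND C -> U4]. ⇒ new: U4.
Closure: {A4, B, C, D3, E, F9, G, H, J9, K29, K5, L, M2, N3, P5, Q, R, S, T3, U4, V, W3} — 22 facts.

22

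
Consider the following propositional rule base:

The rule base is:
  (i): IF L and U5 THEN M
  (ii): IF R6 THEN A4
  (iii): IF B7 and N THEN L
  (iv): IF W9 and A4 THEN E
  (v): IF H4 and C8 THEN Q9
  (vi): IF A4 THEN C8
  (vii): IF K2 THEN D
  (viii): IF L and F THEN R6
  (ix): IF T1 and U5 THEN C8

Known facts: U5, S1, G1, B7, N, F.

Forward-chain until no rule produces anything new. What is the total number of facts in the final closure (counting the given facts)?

Round 1 — (iii), derive L.
Round 2 — (i), (viii), derive M, R6.
Round 3 — (ii), derive A4.
Round 4 — (vi), derive C8.
Closure: {A4, B7, C8, F, G1, L, M, N, R6, S1, U5} — 11 facts.

11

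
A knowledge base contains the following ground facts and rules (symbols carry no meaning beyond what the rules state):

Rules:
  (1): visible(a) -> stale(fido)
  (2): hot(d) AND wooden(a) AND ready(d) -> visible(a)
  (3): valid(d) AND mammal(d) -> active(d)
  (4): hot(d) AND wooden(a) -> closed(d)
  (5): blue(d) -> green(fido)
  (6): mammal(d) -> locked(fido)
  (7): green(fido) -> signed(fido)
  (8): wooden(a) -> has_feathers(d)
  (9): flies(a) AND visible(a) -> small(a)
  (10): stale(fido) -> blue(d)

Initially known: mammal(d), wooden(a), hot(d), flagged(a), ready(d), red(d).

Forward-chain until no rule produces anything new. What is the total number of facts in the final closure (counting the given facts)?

Round 1 fires (2), (4), (6), (8), giving visible(a), closed(d), locked(fido), has_feathers(d).
Round 2 fires (1), giving stale(fido).
Round 3 fires (10), giving blue(d).
Round 4 fires (5), giving green(fido).
Round 5 fires (7), giving signed(fido).
Closure: {blue(d), closed(d), flagged(a), green(fido), has_feathers(d), hot(d), locked(fido), mammal(d), ready(d), red(d), signed(fido), stale(fido), visible(a), wooden(a)} — 14 facts.

14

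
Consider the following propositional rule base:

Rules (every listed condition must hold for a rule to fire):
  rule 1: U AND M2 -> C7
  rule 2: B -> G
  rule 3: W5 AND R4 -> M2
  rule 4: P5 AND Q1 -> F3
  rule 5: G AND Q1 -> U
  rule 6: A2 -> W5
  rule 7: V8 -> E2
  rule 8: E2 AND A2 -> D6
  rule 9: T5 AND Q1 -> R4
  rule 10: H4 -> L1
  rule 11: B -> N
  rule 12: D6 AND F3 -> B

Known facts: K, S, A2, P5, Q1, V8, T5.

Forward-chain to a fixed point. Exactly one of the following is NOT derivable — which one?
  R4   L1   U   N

L1

Round 1: rule 4 [P5 AND Q1 -> F3]; rule 6 [A2 -> W5]; rule 7 [V8 -> E2]; rule 9 [T5 AND Q1 -> R4]. New: F3, W5, E2, R4.
Round 2: rule 3 [W5 AND R4 -> M2]; rule 8 [E2 AND A2 -> D6]. New: M2, D6.
Round 3: rule 12 [D6 AND F3 -> B]. New: B.
Round 4: rule 2 [B -> G]; rule 11 [B -> N]. New: G, N.
Round 5: rule 5 [G AND Q1 -> U]. New: U.
Round 6: rule 1 [U AND M2 -> C7]. New: C7.
Derived: U (round 5), N (round 4), R4 (round 1). L1 never appears in any round.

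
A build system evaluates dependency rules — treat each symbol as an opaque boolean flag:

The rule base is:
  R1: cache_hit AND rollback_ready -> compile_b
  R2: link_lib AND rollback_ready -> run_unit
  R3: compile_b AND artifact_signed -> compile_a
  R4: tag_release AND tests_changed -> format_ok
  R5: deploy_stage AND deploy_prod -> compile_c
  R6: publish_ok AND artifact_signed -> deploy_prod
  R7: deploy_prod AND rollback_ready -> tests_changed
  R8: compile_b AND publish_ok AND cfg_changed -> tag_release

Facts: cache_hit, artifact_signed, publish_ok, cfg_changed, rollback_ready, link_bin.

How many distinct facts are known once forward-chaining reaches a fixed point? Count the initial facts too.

12

Round 1 — R1, R6, derive compile_b, deploy_prod.
Round 2 — R3, R7, R8, derive compile_a, tests_changed, tag_release.
Round 3 — R4, derive format_ok.
Closure: {artifact_signed, cache_hit, cfg_changed, compile_a, compile_b, deploy_prod, format_ok, link_bin, publish_ok, rollback_ready, tag_release, tests_changed} — 12 facts.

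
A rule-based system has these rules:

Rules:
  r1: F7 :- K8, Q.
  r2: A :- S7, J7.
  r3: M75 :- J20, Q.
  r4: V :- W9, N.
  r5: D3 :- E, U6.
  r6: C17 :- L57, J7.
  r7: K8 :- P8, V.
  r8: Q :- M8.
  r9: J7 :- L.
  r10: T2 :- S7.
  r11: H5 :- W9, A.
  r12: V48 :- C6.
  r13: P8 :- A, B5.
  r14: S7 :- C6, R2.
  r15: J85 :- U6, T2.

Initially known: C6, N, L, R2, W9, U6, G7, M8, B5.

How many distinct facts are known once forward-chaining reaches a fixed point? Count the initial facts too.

Round 1: r4 [V :- W9, N.]; r8 [Q :- M8.]; r9 [J7 :- L.]; r12 [V48 :- C6.]; r14 [S7 :- C6, R2.]. Adds V, Q, J7, V48, S7.
Round 2: r2 [A :- S7, J7.]; r10 [T2 :- S7.]. Adds A, T2.
Round 3: r11 [H5 :- W9, A.]; r13 [P8 :- A, B5.]; r15 [J85 :- U6, T2.]. Adds H5, P8, J85.
Round 4: r7 [K8 :- P8, V.]. Adds K8.
Round 5: r1 [F7 :- K8, Q.]. Adds F7.
Closure: {A, B5, C6, F7, G7, H5, J7, J85, K8, L, M8, N, P8, Q, R2, S7, T2, U6, V, V48, W9} — 21 facts.

21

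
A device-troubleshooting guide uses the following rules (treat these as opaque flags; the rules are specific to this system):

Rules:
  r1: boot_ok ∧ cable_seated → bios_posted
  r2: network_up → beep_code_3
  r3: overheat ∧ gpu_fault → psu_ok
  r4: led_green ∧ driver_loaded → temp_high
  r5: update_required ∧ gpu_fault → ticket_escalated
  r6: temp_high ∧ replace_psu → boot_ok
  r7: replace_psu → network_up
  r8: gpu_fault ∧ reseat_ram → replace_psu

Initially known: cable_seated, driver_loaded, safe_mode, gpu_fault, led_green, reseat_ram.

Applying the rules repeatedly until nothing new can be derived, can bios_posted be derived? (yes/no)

yes

Round 1 — r4, r8, derive temp_high, replace_psu.
Round 2 — r6, r7, derive boot_ok, network_up.
Round 3 — r1, r2, derive bios_posted, beep_code_3.
bios_posted appears in round 3, so it is derivable.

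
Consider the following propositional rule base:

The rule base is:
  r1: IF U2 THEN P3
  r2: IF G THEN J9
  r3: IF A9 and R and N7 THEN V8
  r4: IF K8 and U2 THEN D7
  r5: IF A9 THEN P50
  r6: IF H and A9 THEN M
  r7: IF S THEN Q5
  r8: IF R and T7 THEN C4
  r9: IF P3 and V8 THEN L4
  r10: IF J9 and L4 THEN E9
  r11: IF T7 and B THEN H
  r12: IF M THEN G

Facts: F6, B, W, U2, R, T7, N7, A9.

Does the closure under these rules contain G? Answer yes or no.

Round 1 — r1, r3, r5, r8, r11, derive P3, V8, P50, C4, H.
Round 2 — r6, r9, derive M, L4.
Round 3 — r12, derive G.
Round 4 — r2, derive J9.
Round 5 — r10, derive E9.
G appears in round 3, so it is derivable.

yes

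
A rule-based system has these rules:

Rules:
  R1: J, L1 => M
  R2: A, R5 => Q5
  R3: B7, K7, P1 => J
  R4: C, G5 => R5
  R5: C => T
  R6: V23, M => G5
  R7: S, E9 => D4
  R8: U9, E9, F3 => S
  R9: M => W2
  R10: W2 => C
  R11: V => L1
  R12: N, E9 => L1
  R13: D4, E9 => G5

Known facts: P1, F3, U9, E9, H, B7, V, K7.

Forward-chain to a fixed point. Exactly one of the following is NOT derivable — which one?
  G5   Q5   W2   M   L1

Round 1: R3 [B7, K7, P1 => J]; R8 [U9, E9, F3 => S]; R11 [V => L1]. Adds J, S, L1.
Round 2: R1 [J, L1 => M]; R7 [S, E9 => D4]. Adds M, D4.
Round 3: R9 [M => W2]; R13 [D4, E9 => G5]. Adds W2, G5.
Round 4: R10 [W2 => C]. Adds C.
Round 5: R4 [C, G5 => R5]; R5 [C => T]. Adds R5, T.
Derived: W2 (round 3), M (round 2), L1 (round 1), G5 (round 3). Q5 never appears in any round.

Q5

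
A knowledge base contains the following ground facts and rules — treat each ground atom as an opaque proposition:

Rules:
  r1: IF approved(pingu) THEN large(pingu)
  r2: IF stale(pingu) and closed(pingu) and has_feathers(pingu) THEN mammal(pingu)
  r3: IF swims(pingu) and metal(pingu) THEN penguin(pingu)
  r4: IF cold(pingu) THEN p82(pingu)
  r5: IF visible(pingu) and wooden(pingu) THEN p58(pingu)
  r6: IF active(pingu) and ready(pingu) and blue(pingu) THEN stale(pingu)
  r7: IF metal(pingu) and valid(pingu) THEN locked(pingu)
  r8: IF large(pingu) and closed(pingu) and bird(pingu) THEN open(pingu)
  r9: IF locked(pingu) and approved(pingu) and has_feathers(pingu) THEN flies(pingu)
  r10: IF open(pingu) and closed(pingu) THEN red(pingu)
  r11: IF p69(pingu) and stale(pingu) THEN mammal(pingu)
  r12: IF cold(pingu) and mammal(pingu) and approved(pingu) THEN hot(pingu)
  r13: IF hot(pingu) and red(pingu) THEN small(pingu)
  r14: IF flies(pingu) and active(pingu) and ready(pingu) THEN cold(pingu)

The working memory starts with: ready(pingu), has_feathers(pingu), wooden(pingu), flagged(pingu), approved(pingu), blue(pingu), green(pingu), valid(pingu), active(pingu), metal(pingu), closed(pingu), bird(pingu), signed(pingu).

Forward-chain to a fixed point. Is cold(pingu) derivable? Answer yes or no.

Round 1 — r1, r6, r7, derive large(pingu), stale(pingu), locked(pingu).
Round 2 — r2, r8, r9, derive mammal(pingu), open(pingu), flies(pingu).
Round 3 — r10, r14, derive red(pingu), cold(pingu).
Round 4 — r4, r12, derive p82(pingu), hot(pingu).
Round 5 — r13, derive small(pingu).
cold(pingu) appears in round 3, so it is derivable.

yes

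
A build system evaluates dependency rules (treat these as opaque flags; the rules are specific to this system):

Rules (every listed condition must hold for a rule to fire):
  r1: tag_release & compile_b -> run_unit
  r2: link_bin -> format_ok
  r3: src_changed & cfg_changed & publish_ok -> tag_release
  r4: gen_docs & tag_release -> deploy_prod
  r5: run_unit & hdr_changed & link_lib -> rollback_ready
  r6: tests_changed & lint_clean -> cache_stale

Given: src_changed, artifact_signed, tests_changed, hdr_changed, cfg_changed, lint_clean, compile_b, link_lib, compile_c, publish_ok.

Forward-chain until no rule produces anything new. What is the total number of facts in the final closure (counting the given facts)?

14

[1] r3 [src_changed & cfg_changed & publish_ok -> tag_release]; r6 [tests_changed & lint_clean -> cache_stale]. ⇒ new: tag_release, cache_stale.
[2] r1 [tag_release & compile_b -> run_unit]. ⇒ new: run_unit.
[3] r5 [run_unit & hdr_changed & link_lib -> rollback_ready]. ⇒ new: rollback_ready.
Closure: {artifact_signed, cache_stale, cfg_changed, compile_b, compile_c, hdr_changed, link_lib, lint_clean, publish_ok, rollback_ready, run_unit, src_changed, tag_release, tests_changed} — 14 facts.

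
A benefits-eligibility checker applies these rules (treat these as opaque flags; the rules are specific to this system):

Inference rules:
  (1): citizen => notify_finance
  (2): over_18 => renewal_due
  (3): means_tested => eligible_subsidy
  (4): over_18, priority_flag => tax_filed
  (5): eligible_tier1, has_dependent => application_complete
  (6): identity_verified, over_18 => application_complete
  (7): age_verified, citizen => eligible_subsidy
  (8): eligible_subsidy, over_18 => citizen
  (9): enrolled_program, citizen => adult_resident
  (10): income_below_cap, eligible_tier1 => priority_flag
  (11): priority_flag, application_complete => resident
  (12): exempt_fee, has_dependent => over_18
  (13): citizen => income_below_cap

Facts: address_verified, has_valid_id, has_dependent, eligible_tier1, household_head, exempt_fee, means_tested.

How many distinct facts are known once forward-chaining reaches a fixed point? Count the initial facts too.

Round 1: (3) [means_tested => eligible_subsidy]; (5) [eligible_tier1, has_dependent => application_complete]; (12) [exempt_fee, has_dependent => over_18]. Adds eligible_subsidy, application_complete, over_18.
Round 2: (2) [over_18 => renewal_due]; (8) [eligible_subsidy, over_18 => citizen]. Adds renewal_due, citizen.
Round 3: (1) [citizen => notify_finance]; (13) [citizen => income_below_cap]. Adds notify_finance, income_below_cap.
Round 4: (10) [income_below_cap, eligible_tier1 => priority_flag]. Adds priority_flag.
Round 5: (4) [over_18, priority_flag => tax_filed]; (11) [priority_flag, application_complete => resident]. Adds tax_filed, resident.
Closure: {address_verified, application_complete, citizen, eligible_subsidy, eligible_tier1, exempt_fee, has_dependent, has_valid_id, household_head, income_below_cap, means_tested, notify_finance, over_18, priority_flag, renewal_due, resident, tax_filed} — 17 facts.

17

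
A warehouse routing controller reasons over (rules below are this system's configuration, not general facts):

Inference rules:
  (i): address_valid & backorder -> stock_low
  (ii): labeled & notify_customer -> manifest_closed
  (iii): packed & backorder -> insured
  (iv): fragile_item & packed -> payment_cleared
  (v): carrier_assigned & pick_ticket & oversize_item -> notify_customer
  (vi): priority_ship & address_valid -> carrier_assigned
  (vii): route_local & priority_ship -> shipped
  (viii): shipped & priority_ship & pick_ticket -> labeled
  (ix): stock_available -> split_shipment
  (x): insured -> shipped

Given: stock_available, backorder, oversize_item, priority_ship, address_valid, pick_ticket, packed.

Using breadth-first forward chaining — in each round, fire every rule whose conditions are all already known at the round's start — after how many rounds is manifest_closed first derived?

4

Round 1 fires (i), (iii), (vi), (ix), giving stock_low, insured, carrier_assigned, split_shipment.
Round 2 fires (v), (x), giving notify_customer, shipped.
Round 3 fires (viii), giving labeled.
Round 4 fires (ii), giving manifest_closed.
manifest_closed first appears in round 4.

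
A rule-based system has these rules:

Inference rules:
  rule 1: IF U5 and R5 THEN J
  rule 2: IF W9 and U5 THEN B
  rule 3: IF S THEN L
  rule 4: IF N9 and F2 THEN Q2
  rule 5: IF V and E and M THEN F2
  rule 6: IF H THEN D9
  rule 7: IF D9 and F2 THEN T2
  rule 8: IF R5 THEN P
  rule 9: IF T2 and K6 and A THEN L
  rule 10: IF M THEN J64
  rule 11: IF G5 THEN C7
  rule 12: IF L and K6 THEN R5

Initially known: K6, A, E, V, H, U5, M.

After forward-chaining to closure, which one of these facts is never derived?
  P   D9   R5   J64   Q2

Q2

Round 1: rule 5 [IF V and E and M THEN F2]; rule 6 [IF H THEN D9]; rule 10 [IF M THEN J64]. New: F2, D9, J64.
Round 2: rule 7 [IF D9 and F2 THEN T2]. New: T2.
Round 3: rule 9 [IF T2 and K6 and A THEN L]. New: L.
Round 4: rule 12 [IF L and K6 THEN R5]. New: R5.
Round 5: rule 1 [IF U5 and R5 THEN J]; rule 8 [IF R5 THEN P]. New: J, P.
Derived: P (round 5), R5 (round 4), D9 (round 1), J64 (round 1). Q2 never appears in any round.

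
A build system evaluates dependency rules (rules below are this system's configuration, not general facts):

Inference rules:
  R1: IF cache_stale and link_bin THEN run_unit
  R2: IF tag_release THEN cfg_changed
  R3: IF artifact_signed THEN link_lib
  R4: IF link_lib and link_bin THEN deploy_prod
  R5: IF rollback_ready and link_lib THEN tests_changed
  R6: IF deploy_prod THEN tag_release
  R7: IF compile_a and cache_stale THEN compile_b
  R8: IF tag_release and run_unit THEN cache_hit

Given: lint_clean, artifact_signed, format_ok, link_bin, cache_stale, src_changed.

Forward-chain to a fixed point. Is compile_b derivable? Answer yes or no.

no

[1] R1 [IF cache_stale and link_bin THEN run_unit]; R3 [IF artifact_signed THEN link_lib]. ⇒ new: run_unit, link_lib.
[2] R4 [IF link_lib and link_bin THEN deploy_prod]. ⇒ new: deploy_prod.
[3] R6 [IF deploy_prod THEN tag_release]. ⇒ new: tag_release.
[4] R2 [IF tag_release THEN cfg_changed]; R8 [IF tag_release and run_unit THEN cache_hit]. ⇒ new: cfg_changed, cache_hit.
Fixed point reached. compile_b is concluded only by R7; R7 needs compile_a (never derived).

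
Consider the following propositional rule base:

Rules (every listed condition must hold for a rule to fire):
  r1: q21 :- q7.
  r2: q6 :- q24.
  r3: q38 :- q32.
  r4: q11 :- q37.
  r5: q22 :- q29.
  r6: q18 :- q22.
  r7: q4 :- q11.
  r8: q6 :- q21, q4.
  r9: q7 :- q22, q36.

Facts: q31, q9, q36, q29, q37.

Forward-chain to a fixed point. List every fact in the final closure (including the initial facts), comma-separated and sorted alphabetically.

q11, q18, q21, q22, q29, q31, q36, q37, q4, q6, q7, q9

Round 1 — r4, r5, derive q11, q22.
Round 2 — r6, r7, r9, derive q18, q4, q7.
Round 3 — r1, derive q21.
Round 4 — r8, derive q6.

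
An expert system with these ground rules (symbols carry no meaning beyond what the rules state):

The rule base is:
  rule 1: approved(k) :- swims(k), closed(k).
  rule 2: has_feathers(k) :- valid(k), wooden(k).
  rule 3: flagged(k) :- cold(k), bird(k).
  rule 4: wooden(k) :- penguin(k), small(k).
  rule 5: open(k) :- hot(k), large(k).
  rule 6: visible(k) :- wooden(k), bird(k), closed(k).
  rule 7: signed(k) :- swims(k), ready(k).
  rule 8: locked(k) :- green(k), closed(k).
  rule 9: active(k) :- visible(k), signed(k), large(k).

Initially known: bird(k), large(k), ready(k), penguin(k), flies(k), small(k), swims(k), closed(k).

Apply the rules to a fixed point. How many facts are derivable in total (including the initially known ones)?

Round 1 — rule 1, rule 4, rule 7, derive approved(k), wooden(k), signed(k).
Round 2 — rule 6, derive visible(k).
Round 3 — rule 9, derive active(k).
Closure: {active(k), approved(k), bird(k), closed(k), flies(k), large(k), penguin(k), ready(k), signed(k), small(k), swims(k), visible(k), wooden(k)} — 13 facts.

13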